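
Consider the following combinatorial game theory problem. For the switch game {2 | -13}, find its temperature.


The game is {2 | -13}, a switch {a | b} with numbers a > b.
Cooling {a | b} by t gives {a - t | b + t}, which stops being hot when a - t = b + t, i.e. at t = (a - b)/2. So the temperature of a switch is (a - b)/2.
Temperature = (Left option - Right option) / 2
= (2 - (-13)) / 2
= 15 / 2
= 15/2

15/2


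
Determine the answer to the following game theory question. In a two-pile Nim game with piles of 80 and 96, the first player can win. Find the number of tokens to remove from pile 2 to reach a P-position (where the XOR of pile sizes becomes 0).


Piles: 80 and 96
Current XOR: 80 XOR 96 = 48 (non-zero, so this is an N-position).
To make the XOR zero, we need to find a move that balances the piles.
For pile 2 (size 96): target = 96 XOR 48 = 80
We reduce pile 2 from 96 to 80.
Tokens removed: 96 - 80 = 16
Verification: 80 XOR 80 = 0

16


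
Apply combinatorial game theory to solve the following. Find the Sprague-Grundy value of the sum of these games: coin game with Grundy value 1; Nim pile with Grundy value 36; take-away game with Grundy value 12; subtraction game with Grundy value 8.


By the Sprague-Grundy theorem, the Grundy value of a sum of games is the XOR of individual Grundy values.
coin game: Grundy value = 1. Running XOR: 0 XOR 1 = 1
Nim pile: Grundy value = 36. Running XOR: 1 XOR 36 = 37
take-away game: Grundy value = 12. Running XOR: 37 XOR 12 = 41
subtraction game: Grundy value = 8. Running XOR: 41 XOR 8 = 33
The combined Grundy value is 33.

33


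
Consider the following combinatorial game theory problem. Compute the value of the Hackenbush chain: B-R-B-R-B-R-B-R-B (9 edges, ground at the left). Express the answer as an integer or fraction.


Edges (from ground): B-R-B-R-B-R-B-R-B
By Berlekamp's sign-expansion rule, a Blue-Red Hackenbush stalk has the value of the surreal number whose sign sequence is the edge sequence with B -> + and R -> -.
Sign sequence: +-+-+-+-+
Trace the sign expansion in the surreal number tree, starting from 0:
Edge 1: B (sign +) -> bounds (0, +inf), value = 1
Edge 2: R (sign -) -> bounds (0, 1), value = 1/2
Edge 3: B (sign +) -> bounds (1/2, 1), value = 3/4
Edge 4: R (sign -) -> bounds (1/2, 3/4), value = 5/8
Edge 5: B (sign +) -> bounds (5/8, 3/4), value = 11/16
Edge 6: R (sign -) -> bounds (5/8, 11/16), value = 21/32
Edge 7: B (sign +) -> bounds (21/32, 11/16), value = 43/64
Edge 8: R (sign -) -> bounds (21/32, 43/64), value = 85/128
Edge 9: B (sign +) -> bounds (85/128, 43/64), value = 171/256
Game value = 171/256

171/256


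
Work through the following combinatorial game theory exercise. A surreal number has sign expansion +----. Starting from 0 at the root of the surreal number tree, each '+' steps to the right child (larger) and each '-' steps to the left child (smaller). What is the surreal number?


Sign expansion: +----
Rule: track bounds (lo, hi), initially (-inf, +inf). On '+', the current value becomes lo and we move to the simplest number in (value, hi): value + 1 if hi = +inf, otherwise the midpoint (value + hi)/2. On '-', the current value becomes hi and we move to value - 1 if lo = -inf, otherwise the midpoint (lo + value)/2.
Start at 0.
Step 1: sign = +, move right. Bounds: (0, +inf). Value = 1
Step 2: sign = -, move left. Bounds: (0, 1). Value = 1/2
Step 3: sign = -, move left. Bounds: (0, 1/2). Value = 1/4
Step 4: sign = -, move left. Bounds: (0, 1/4). Value = 1/8
Step 5: sign = -, move left. Bounds: (0, 1/8). Value = 1/16
The surreal number with sign expansion +---- is 1/16.

1/16


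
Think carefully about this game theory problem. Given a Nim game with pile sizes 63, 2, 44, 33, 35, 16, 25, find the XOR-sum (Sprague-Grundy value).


We need the XOR (exclusive or) of all pile sizes.
After XOR-ing pile 1 (size 63): 0 XOR 63 = 63
After XOR-ing pile 2 (size 2): 63 XOR 2 = 61
After XOR-ing pile 3 (size 44): 61 XOR 44 = 17
After XOR-ing pile 4 (size 33): 17 XOR 33 = 48
After XOR-ing pile 5 (size 35): 48 XOR 35 = 19
After XOR-ing pile 6 (size 16): 19 XOR 16 = 3
After XOR-ing pile 7 (size 25): 3 XOR 25 = 26
The Nim-value of this position is 26.

26


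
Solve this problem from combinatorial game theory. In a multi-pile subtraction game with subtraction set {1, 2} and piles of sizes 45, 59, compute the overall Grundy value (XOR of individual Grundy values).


Subtraction set: {1, 2}
For this subtraction set, G(n) = n mod 3 (period = max + 1 = 3).
Pile 1 (size 45): G(45) = 45 mod 3 = 0
Pile 2 (size 59): G(59) = 59 mod 3 = 2
Total Grundy value = XOR of all: 0 XOR 2 = 2

2


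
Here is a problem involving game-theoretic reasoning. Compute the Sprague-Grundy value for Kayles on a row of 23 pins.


Kayles: a move removes 1 or 2 adjacent pins from a contiguous row.
Removing pins from a row of k leaves two independent rows (a, b) with a + b = k - 1 (one pin) or a + b = k - 2 (two pins); an end removal gives a = 0.
By Sprague-Grundy, G(k) = mex{ G(a) XOR G(b) } over all these splits. G(0) = 0.
G(1): splits (0,0):0^0=0 -> mex({0}) = 1
G(2): splits (0,1):0^1=1 (0,0):0^0=0 -> mex({0, 1}) = 2
G(3): splits (0,2):0^2=2 (1,1):1^1=0 (0,1):0^1=1 -> mex({0, 1, 2}) = 3
G(4): splits (0,3):0^3=3 (1,2):1^2=3 (0,2):0^2=2 (1,1):1^1=0 -> mex({0, 2, 3}) = 1
G(5): splits (0,4):0^1=1 (1,3):1^3=2 (2,2):2^2=0 (0,3):0^3=3 (1,2):1^2=3 -> mex({0, 1, 2, 3}) = 4
G(6) = mex({0, 1, 2, 4}) = 3
G(7) = mex({0, 1, 3, 4, 5}) = 2
G(8) = mex({0, 2, 3, 5, 6}) = 1
G(9) = mex({0, 1, 2, 3, 6, 7}) = 4
G(10) = mex({0, 1, 3, 4, 5, 7}) = 2
G(11) = mex({0, 1, 2, 3, 4, 5}) = 6
G(12) = mex({0, 1, 2, 3, 5, 6, 7}) = 4
G(13) = mex({0, 2, 3, 4, 6, 7}) = 1
G(14) = mex({0, 1, 4, 5, 6, 7}) = 2
G(15) = mex({0, 1, 2, 3, 4, 5, 6}) = 7
G(16) = mex({0, 2, 3, 5, 6, 7}) = 1
G(17) = mex({0, 1, 2, 3, 5, 6, 7}) = 4
G(18) = mex({0, 1, 2, 4, 5, 6}) = 3
G(19) = mex({0, 1, 3, 4, 5, 7}) = 2
G(20) = mex({0, 2, 3, 4, 5, 6, 7}) = 1
G(21) = mex({0, 1, 2, 3, 5, 6, 7}) = 4
G(22) = mex({0, 1, 2, 3, 4, 5, 7}) = 6
G(23) = mex({0, 1, 2, 3, 4, 5, 6}) = 7
Therefore G(23) = 7.

7


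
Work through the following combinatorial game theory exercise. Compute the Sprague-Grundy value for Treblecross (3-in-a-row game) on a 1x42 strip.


Treblecross: place X on empty cells; 3-in-a-row wins.
Playing within two cells of an existing X lets the opponent win at once, so sensible play treats the cells i-2..i+2 around each X as dead. The player left with no safe cell loses, so this is a normal-play take-away game on strips of safe cells.
Placing X at cell i (0-indexed) of a strip of k safe cells leaves independent strips of sizes max(0, i-2) and max(0, k-i-3). Hence G(k) = mex{ G(max(0,i-2)) XOR G(max(0,k-i-3)) : 0 <= i < k }, with G(0) = 0.
G(1): splits (0,0):0^0=0 -> mex({0}) = 1
G(2): splits (0,0):0^0=0 -> mex({0}) = 1
G(3): splits (0,0):0^0=0 -> mex({0}) = 1
G(4): splits (0,1):0^1=1 (0,0):0^0=0 -> mex({0, 1}) = 2
G(5): splits (0,2):0^1=1 (0,1):0^1=1 (0,0):0^0=0 -> mex({0, 1}) = 2
G(6) = mex({1}) = 0
G(7) = mex({0, 1, 2}) = 3
G(8) = mex({0, 1, 2}) = 3
G(9) = mex({0, 2}) = 1
G(10) = mex({0, 2, 3}) = 1
G(11) = mex({0, 3}) = 1
G(12) = mex({1, 3}) = 0
G(13) = mex({0, 1, 2, 3}) = 4
G(14) = mex({0, 1, 2}) = 3
G(15) = mex({0, 1, 2}) = 3
G(16) = mex({0, 1, 2, 4}) = 3
G(17) = mex({0, 1, 3, 4}) = 2
G(18) = mex({0, 1, 3, 4}) = 2
G(19) = mex({0, 1, 3, 5}) = 2
G(20) = mex({0, 1, 2, 3, 5}) = 4
G(21) = mex({0, 1, 2, 3, 5}) = 4
G(22) = mex({1, 2, 6}) = 0
G(23) = mex({0, 1, 2, 3, 4, 6}) = 5
G(24) = mex({0, 1, 2, 3, 4}) = 5
G(25) = mex({0, 1, 3, 4, 7}) = 2
G(26) = mex({0, 1, 3, 4, 5, 7}) = 2
G(27) = mex({0, 1, 3, 5}) = 2
G(28) = mex({0, 1, 2, 5}) = 3
G(29) = mex({0, 1, 2, 4, 5, 6}) = 3
G(30) = mex({1, 2, 4, 6}) = 0
G(31) = mex({0, 1, 2, 3, 4, 6}) = 5
G(32) = mex({1, 2, 3, 4, 7}) = 0
G(33) = mex({0, 3, 7}) = 1
G(34) = mex({0, 2, 3, 5, 7}) = 1
G(35) = mex({0, 2, 3, 5, 6}) = 1
G(36) = mex({0, 1, 2, 5, 6}) = 3
G(37) = mex({0, 1, 2, 4, 5, 6}) = 3
G(38) = mex({0, 1, 2, 4}) = 3
G(39) = mex({0, 1, 2, 3, 4, 7}) = 5
G(40) = mex({0, 1, 2, 3, 4, 5, 7}) = 6
G(41) = mex({0, 1, 2, 3, 5, 7}) = 4
G(42) = mex({0, 1, 2, 3, 5, 6, 7}) = 4
Therefore G(42) = 4.

4


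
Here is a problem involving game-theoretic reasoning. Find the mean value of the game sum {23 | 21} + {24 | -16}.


G1 = {23 | 21}, G2 = {24 | -16}
Each is a switch {a | b} with numbers a > b; its mean value is (a + b)/2, and mean value is additive over game sums: m(G1 + G2) = m(G1) + m(G2).
Mean of G1 = (23 + (21))/2 = 44/2 = 22
Mean of G2 = (24 + (-16))/2 = 8/2 = 4
Mean of G1 + G2 = 22 + 4 = 26

26


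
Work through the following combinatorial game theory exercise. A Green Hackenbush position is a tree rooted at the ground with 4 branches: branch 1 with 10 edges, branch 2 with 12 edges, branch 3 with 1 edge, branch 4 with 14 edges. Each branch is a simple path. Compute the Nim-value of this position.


The tree has 4 branches from the ground vertex.
In Green Hackenbush, the Nim-value of a simple path of length k is k.
Branch 1: length 10, Nim-value = 10
Branch 2: length 12, Nim-value = 12
Branch 3: length 1, Nim-value = 1
Branch 4: length 14, Nim-value = 14
Total Nim-value = XOR of all branch values:
0 XOR 10 = 10
10 XOR 12 = 6
6 XOR 1 = 7
7 XOR 14 = 9
Nim-value of the tree = 9

9


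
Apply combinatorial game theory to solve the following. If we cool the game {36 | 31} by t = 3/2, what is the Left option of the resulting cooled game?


Original game: {36 | 31} (a switch {a | b} with a > b).
Cooling by t (for t below the temperature (a - b)/2 = 5/2) taxes each move by t: {a | b} cooled by t is {a - t | b + t}.
Cooling amount: t = 3/2
Cooled Left option: 36 - 3/2 = 69/2
Cooled Right option: 31 + 3/2 = 65/2
Cooled game: {69/2 | 65/2}
Left option = 69/2

69/2


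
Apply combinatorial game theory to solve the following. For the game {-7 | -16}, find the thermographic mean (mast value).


Game = {-7 | -16}, a switch {a | b} with numbers a > b.
Its thermograph has left wall a - t and right wall b + t, which meet at t = (a - b)/2, where both equal (a + b)/2. So the mast (mean value) is at (a + b)/2.
Mean = (-7 + (-16))/2 = -23/2 = -23/2

-23/2


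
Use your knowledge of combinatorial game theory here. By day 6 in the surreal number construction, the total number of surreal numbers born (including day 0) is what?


Day 0: {|} = 0 is born. Count = 1.
Day n: the number of surreal numbers born by day n is 2^(n+1) - 1.
By day 0: 2^1 - 1 = 1
By day 1: 2^2 - 1 = 3
By day 2: 2^3 - 1 = 7
By day 3: 2^4 - 1 = 15
By day 4: 2^5 - 1 = 31
By day 5: 2^6 - 1 = 63
By day 6: 2^7 - 1 = 127
By day 6: 127 surreal numbers.

127


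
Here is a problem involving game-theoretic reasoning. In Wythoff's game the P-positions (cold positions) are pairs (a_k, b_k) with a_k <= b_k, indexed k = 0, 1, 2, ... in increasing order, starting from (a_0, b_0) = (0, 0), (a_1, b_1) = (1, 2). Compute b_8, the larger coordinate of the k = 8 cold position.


By Wythoff's theorem, a_k = floor(k * phi) and b_k = floor(k * phi^2) = a_k + k, where phi = (1 + sqrt(5))/2 is the golden ratio.
phi = (1 + sqrt(5))/2 = 1.618034
phi^2 = phi + 1 = 2.618034
k = 8
k * phi^2 = 8 * 2.618034 = 20.944272
b_8 = floor(k * phi^2) = 20 (check: a_8 + k = 12 + 8 = 20)

20


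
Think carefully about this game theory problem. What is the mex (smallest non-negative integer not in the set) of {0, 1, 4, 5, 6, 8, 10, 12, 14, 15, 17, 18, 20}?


Set = {0, 1, 4, 5, 6, 8, 10, 12, 14, 15, 17, 18, 20}
0 is in the set.
1 is in the set.
2 is NOT in the set. This is the mex.
mex = 2

2


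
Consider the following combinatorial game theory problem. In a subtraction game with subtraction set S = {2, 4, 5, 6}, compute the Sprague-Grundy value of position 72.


The subtraction set is S = {2, 4, 5, 6}.
G(k) = mex{ G(k - s) : s in S, s <= k }. We compute iteratively: G(0) = 0.
G(1) = mex({}) = 0
G(2) = mex({0}) = 1
G(3) = mex({0}) = 1
G(4) = mex({0, 1}) = 2
G(5) = mex({0, 1}) = 2
G(6) = mex({0, 1, 2}) = 3
G(7) = mex({0, 1, 2}) = 3
G(8) = mex({1, 2, 3}) = 0
G(9) = mex({1, 2, 3}) = 0
G(10) = mex({0, 2, 3}) = 1
G(11) = mex({0, 2, 3}) = 1
G(12) = mex({0, 1, 3}) = 2
G(13) = mex({0, 1, 3}) = 2
Observe that G(8)..G(13) = 0, 0, 1, 1, 2, 2 repeats G(0)..G(5) = 0, 0, 1, 1, 2, 2.
For k >= max(S) = 6, G(k) is determined by the previous 6 values G(k-6)..G(k-1); a window of 6 consecutive values has recurred shifted by 8, so by induction G(k + 8) = G(k) for all k >= 0: the sequence is periodic from the start with period 8.
One period: G(0..7) = 0, 0, 1, 1, 2, 2, 3, 3.
72 mod 8 = 0, so G(72) = G(0) = 0.

0


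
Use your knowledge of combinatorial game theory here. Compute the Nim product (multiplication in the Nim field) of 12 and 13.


Nim multiplication is bilinear over XOR: (u XOR v) * w = (u*w) XOR (v*w).
So we split each operand into its bit components and XOR the pairwise Nim products.
12 = 4 + 8 (as XOR of powers of 2).
13 = 1 + 4 + 8 (as XOR of powers of 2).
Using the standard Nim-product table on single bits:
  2*2 = 3,   2*4 = 8,   2*8 = 12,
  4*4 = 6,   4*8 = 11,  8*8 = 13,
and  1*x = x (identity), k*l = l*k (commutative).
Pairwise Nim products:
  4 * 1 = 4
  4 * 4 = 6
  4 * 8 = 11
  8 * 1 = 8
  8 * 4 = 11
  8 * 8 = 13
XOR them: 4 XOR 6 XOR 11 XOR 8 XOR 11 XOR 13 = 7.
Result: 12 * 13 = 7 (in Nim).

7


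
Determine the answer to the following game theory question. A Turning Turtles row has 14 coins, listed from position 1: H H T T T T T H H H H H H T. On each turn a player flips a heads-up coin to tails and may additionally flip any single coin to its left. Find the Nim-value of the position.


Coins: H H T T T T T H H H H H H T
Key fact: a single head at position k behaves exactly like a Nim heap of size k (turning it to T and optionally flipping a coin at j < k corresponds to moving the heap from k to j, or to 0), and heads combine as a disjunctive sum (two heads at the same place would cancel, matching j XOR j = 0). So the Nim-value is the XOR of the 1-indexed positions of the heads.
Face-up positions (1-indexed): [1, 2, 8, 9, 10, 11, 12, 13]
XOR 0 with 1: 0 XOR 1 = 1
XOR 1 with 2: 1 XOR 2 = 3
XOR 3 with 8: 3 XOR 8 = 11
XOR 11 with 9: 11 XOR 9 = 2
XOR 2 with 10: 2 XOR 10 = 8
XOR 8 with 11: 8 XOR 11 = 3
XOR 3 with 12: 3 XOR 12 = 15
XOR 15 with 13: 15 XOR 13 = 2
Nim-value = 2

2


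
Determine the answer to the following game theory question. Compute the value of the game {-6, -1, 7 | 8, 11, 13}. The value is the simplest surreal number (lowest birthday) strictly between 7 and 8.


Left options: {-6, -1, 7}, max = 7
Right options: {8, 11, 13}, min = 8
All options are numbers and max(Left) < min(Right), so by the simplicity theorem the value is the simplest (earliest-born) number strictly between 7 and 8.
No integer lies strictly between 7 and 8, so the value is the dyadic rational m/2^k in the interval with the smallest k (then m odd); search k = 1, 2, ...:
Denominator 2: 15/2 lies strictly between 7 and 8 -- found.
The simplest number in the interval is 15/2.
Game value = 15/2

15/2


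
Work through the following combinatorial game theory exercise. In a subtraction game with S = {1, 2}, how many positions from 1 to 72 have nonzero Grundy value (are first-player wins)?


Subtraction set S = {1, 2}, so G(n) = n mod 3.
G(n) = 0 when n is a multiple of 3.
Multiples of 3 in [1, 72]: 24
N-positions (nonzero Grundy) = 72 - 24 = 48

48


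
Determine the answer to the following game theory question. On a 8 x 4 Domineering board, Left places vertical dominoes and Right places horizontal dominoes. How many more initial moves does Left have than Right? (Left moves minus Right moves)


Board is 8 x 4 (rows x cols).
Left (vertical) placements: (rows-1) * cols = 7 * 4 = 28
Right (horizontal) placements: rows * (cols-1) = 8 * 3 = 24
Advantage = Left - Right = 28 - 24 = 4

4


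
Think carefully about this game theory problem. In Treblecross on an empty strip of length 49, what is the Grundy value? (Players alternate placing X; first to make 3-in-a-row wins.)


Treblecross: place X on empty cells; 3-in-a-row wins.
Playing within two cells of an existing X lets the opponent win at once, so sensible play treats the cells i-2..i+2 around each X as dead. The player left with no safe cell loses, so this is a normal-play take-away game on strips of safe cells.
Placing X at cell i (0-indexed) of a strip of k safe cells leaves independent strips of sizes max(0, i-2) and max(0, k-i-3). Hence G(k) = mex{ G(max(0,i-2)) XOR G(max(0,k-i-3)) : 0 <= i < k }, with G(0) = 0.
G(1): splits (0,0):0^0=0 -> mex({0}) = 1
G(2): splits (0,0):0^0=0 -> mex({0}) = 1
G(3): splits (0,0):0^0=0 -> mex({0}) = 1
G(4): splits (0,1):0^1=1 (0,0):0^0=0 -> mex({0, 1}) = 2
G(5): splits (0,2):0^1=1 (0,1):0^1=1 (0,0):0^0=0 -> mex({0, 1}) = 2
G(6) = mex({1}) = 0
G(7) = mex({0, 1, 2}) = 3
G(8) = mex({0, 1, 2}) = 3
G(9) = mex({0, 2}) = 1
G(10) = mex({0, 2, 3}) = 1
G(11) = mex({0, 3}) = 1
G(12) = mex({1, 3}) = 0
G(13) = mex({0, 1, 2, 3}) = 4
G(14) = mex({0, 1, 2}) = 3
G(15) = mex({0, 1, 2}) = 3
G(16) = mex({0, 1, 2, 4}) = 3
G(17) = mex({0, 1, 3, 4}) = 2
G(18) = mex({0, 1, 3, 4}) = 2
G(19) = mex({0, 1, 3, 5}) = 2
G(20) = mex({0, 1, 2, 3, 5}) = 4
G(21) = mex({0, 1, 2, 3, 5}) = 4
G(22) = mex({1, 2, 6}) = 0
G(23) = mex({0, 1, 2, 3, 4, 6}) = 5
G(24) = mex({0, 1, 2, 3, 4}) = 5
G(25) = mex({0, 1, 3, 4, 7}) = 2
G(26) = mex({0, 1, 3, 4, 5, 7}) = 2
G(27) = mex({0, 1, 3, 5}) = 2
G(28) = mex({0, 1, 2, 5}) = 3
G(29) = mex({0, 1, 2, 4, 5, 6}) = 3
G(30) = mex({1, 2, 4, 6}) = 0
G(31) = mex({0, 1, 2, 3, 4, 6}) = 5
G(32) = mex({1, 2, 3, 4, 7}) = 0
G(33) = mex({0, 3, 7}) = 1
G(34) = mex({0, 2, 3, 5, 7}) = 1
G(35) = mex({0, 2, 3, 5, 6}) = 1
G(36) = mex({0, 1, 2, 5, 6}) = 3
G(37) = mex({0, 1, 2, 4, 5, 6}) = 3
G(38) = mex({0, 1, 2, 4}) = 3
G(39) = mex({0, 1, 2, 3, 4, 7}) = 5
G(40) = mex({0, 1, 2, 3, 4, 5, 7}) = 6
G(41) = mex({0, 1, 2, 3, 5, 7}) = 4
G(42) = mex({0, 1, 2, 3, 5, 6, 7}) = 4
G(43) = mex({0, 2, 3, 5, 6}) = 1
G(44) = mex({1, 2, 3, 4, 5, 6}) = 0
G(45) = mex({0, 1, 2, 3, 4, 6, 7}) = 5
G(46) = mex({0, 1, 2, 3, 4, 7}) = 5
G(47) = mex({0, 1, 2, 3, 4, 5, 7}) = 6
G(48) = mex({0, 1, 2, 3, 4, 5, 7}) = 6
G(49) = mex({0, 1, 3, 4, 5, 7}) = 2
Therefore G(49) = 2.

2


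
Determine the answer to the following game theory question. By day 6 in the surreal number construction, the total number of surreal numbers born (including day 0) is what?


Day 0: {|} = 0 is born. Count = 1.
Day n: the number of surreal numbers born by day n is 2^(n+1) - 1.
By day 0: 2^1 - 1 = 1
By day 1: 2^2 - 1 = 3
By day 2: 2^3 - 1 = 7
By day 3: 2^4 - 1 = 15
By day 4: 2^5 - 1 = 31
By day 5: 2^6 - 1 = 63
By day 6: 2^7 - 1 = 127
By day 6: 127 surreal numbers.

127


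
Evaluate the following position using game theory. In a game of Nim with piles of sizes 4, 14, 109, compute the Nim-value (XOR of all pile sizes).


We need the XOR (exclusive or) of all pile sizes.
After XOR-ing pile 1 (size 4): 0 XOR 4 = 4
After XOR-ing pile 2 (size 14): 4 XOR 14 = 10
After XOR-ing pile 3 (size 109): 10 XOR 109 = 103
The Nim-value of this position is 103.

103


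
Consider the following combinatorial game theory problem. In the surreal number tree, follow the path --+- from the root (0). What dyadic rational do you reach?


Sign expansion: --+-
Rule: track bounds (lo, hi), initially (-inf, +inf). On '+', the current value becomes lo and we move to the simplest number in (value, hi): value + 1 if hi = +inf, otherwise the midpoint (value + hi)/2. On '-', the current value becomes hi and we move to value - 1 if lo = -inf, otherwise the midpoint (lo + value)/2.
Start at 0.
Step 1: sign = -, move left. Bounds: (-inf, 0). Value = -1
Step 2: sign = -, move left. Bounds: (-inf, -1). Value = -2
Step 3: sign = +, move right. Bounds: (-2, -1). Value = -3/2
Step 4: sign = -, move left. Bounds: (-2, -3/2). Value = -7/4
The surreal number with sign expansion --+- is -7/4.

-7/4


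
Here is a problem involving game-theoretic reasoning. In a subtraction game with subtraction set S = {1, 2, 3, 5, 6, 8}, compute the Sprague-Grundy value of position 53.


The subtraction set is S = {1, 2, 3, 5, 6, 8}.
G(k) = mex{ G(k - s) : s in S, s <= k }. We compute iteratively: G(0) = 0.
G(1) = mex({0}) = 1
G(2) = mex({0, 1}) = 2
G(3) = mex({0, 1, 2}) = 3
G(4) = mex({1, 2, 3}) = 0
G(5) = mex({0, 2, 3}) = 1
G(6) = mex({0, 1, 3}) = 2
G(7) = mex({0, 1, 2}) = 3
G(8) = mex({0, 1, 2, 3}) = 4
G(9) = mex({0, 1, 2, 3, 4}) = 5
G(10) = mex({0, 1, 2, 3, 4, 5}) = 6
G(11) = mex({1, 2, 3, 4, 5, 6}) = 0
G(12) = mex({0, 2, 3, 5, 6}) = 1
G(13) = mex({0, 1, 3, 4, 6}) = 2
G(14) = mex({0, 1, 2, 4, 5}) = 3
G(15) = mex({1, 2, 3, 5, 6}) = 0
G(16) = mex({0, 2, 3, 4, 6}) = 1
G(17) = mex({0, 1, 3, 5}) = 2
G(18) = mex({0, 1, 2, 6}) = 3
Observe that G(11)..G(18) = 0, 1, 2, 3, 0, 1, 2, 3 repeats G(0)..G(7) = 0, 1, 2, 3, 0, 1, 2, 3.
For k >= max(S) = 8, G(k) is determined by the previous 8 values G(k-8)..G(k-1); a window of 8 consecutive values has recurred shifted by 11, so by induction G(k + 11) = G(k) for all k >= 0: the sequence is periodic from the start with period 11.
One period: G(0..10) = 0, 1, 2, 3, 0, 1, 2, 3, 4, 5, 6.
53 mod 11 = 9, so G(53) = G(9) = 5.

5


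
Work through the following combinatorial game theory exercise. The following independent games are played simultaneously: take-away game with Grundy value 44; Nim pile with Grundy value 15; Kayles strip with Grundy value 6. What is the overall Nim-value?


By the Sprague-Grundy theorem, the Grundy value of a sum of games is the XOR of individual Grundy values.
take-away game: Grundy value = 44. Running XOR: 0 XOR 44 = 44
Nim pile: Grundy value = 15. Running XOR: 44 XOR 15 = 35
Kayles strip: Grundy value = 6. Running XOR: 35 XOR 6 = 37
The combined Grundy value is 37.

37


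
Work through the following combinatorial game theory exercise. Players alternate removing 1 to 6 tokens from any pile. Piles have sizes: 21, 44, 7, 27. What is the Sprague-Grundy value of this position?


Subtraction set: {1, 2, 3, 4, 5, 6}
For this subtraction set, G(n) = n mod 7 (period = max + 1 = 7).
Pile 1 (size 21): G(21) = 21 mod 7 = 0
Pile 2 (size 44): G(44) = 44 mod 7 = 2
Pile 3 (size 7): G(7) = 7 mod 7 = 0
Pile 4 (size 27): G(27) = 27 mod 7 = 6
Total Grundy value = XOR of all: 0 XOR 2 XOR 0 XOR 6 = 4

4


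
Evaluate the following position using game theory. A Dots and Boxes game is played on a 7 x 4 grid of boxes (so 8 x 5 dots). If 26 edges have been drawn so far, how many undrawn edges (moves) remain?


Grid: 7 x 4 boxes, i.e. 8 rows and 5 columns of dots.
Horizontal edges: (rows + 1) * cols = 8 * 4 = 32
Vertical edges: rows * (cols + 1) = 7 * 5 = 35
Total edges: 32 + 35 = 67
Edges drawn: 26
Remaining: 67 - 26 = 41

41


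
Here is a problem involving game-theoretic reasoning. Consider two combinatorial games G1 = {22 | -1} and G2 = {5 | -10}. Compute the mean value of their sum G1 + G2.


G1 = {22 | -1}, G2 = {5 | -10}
Each is a switch {a | b} with numbers a > b; its mean value is (a + b)/2, and mean value is additive over game sums: m(G1 + G2) = m(G1) + m(G2).
Mean of G1 = (22 + (-1))/2 = 21/2 = 21/2
Mean of G2 = (5 + (-10))/2 = -5/2 = -5/2
Mean of G1 + G2 = 21/2 + -5/2 = 8

8


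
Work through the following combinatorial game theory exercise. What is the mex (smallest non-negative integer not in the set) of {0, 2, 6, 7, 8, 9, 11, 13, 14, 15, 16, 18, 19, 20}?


Set = {0, 2, 6, 7, 8, 9, 11, 13, 14, 15, 16, 18, 19, 20}
0 is in the set.
1 is NOT in the set. This is the mex.
mex = 1

1


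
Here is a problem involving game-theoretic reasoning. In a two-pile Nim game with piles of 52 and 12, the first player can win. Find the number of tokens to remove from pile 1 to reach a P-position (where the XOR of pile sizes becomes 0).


Piles: 52 and 12
Current XOR: 52 XOR 12 = 56 (non-zero, so this is an N-position).
To make the XOR zero, we need to find a move that balances the piles.
For pile 1 (size 52): target = 52 XOR 56 = 12
We reduce pile 1 from 52 to 12.
Tokens removed: 52 - 12 = 40
Verification: 12 XOR 12 = 0

40


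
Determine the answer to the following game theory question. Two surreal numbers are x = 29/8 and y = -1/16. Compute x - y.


x = 29/8, y = -1/16
Converting to common denominator: 16
x = 58/16, y = -1/16
x - y = 29/8 - -1/16 = 59/16

59/16


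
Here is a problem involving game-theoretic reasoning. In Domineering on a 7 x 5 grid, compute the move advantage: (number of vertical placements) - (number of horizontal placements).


Board is 7 x 5 (rows x cols).
Left (vertical) placements: (rows-1) * cols = 6 * 5 = 30
Right (horizontal) placements: rows * (cols-1) = 7 * 4 = 28
Advantage = Left - Right = 30 - 28 = 2

2


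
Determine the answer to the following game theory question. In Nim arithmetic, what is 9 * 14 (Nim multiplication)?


Nim multiplication is bilinear over XOR: (u XOR v) * w = (u*w) XOR (v*w).
So we split each operand into its bit components and XOR the pairwise Nim products.
9 = 1 + 8 (as XOR of powers of 2).
14 = 2 + 4 + 8 (as XOR of powers of 2).
Using the standard Nim-product table on single bits:
  2*2 = 3,   2*4 = 8,   2*8 = 12,
  4*4 = 6,   4*8 = 11,  8*8 = 13,
and  1*x = x (identity), k*l = l*k (commutative).
Pairwise Nim products:
  1 * 2 = 2
  1 * 4 = 4
  1 * 8 = 8
  8 * 2 = 12
  8 * 4 = 11
  8 * 8 = 13
XOR them: 2 XOR 4 XOR 8 XOR 12 XOR 11 XOR 13 = 4.
Result: 9 * 14 = 4 (in Nim).

4


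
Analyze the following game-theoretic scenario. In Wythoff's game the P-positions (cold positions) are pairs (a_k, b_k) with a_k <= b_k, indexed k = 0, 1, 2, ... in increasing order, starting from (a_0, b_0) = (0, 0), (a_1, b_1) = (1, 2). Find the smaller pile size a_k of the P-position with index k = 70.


By Wythoff's theorem, a_k = floor(k * phi) and b_k = floor(k * phi^2) = a_k + k, where phi = (1 + sqrt(5))/2 is the golden ratio.
phi = (1 + sqrt(5))/2 = 1.618034
k = 70
k * phi = 70 * 1.618034 = 113.262379
a_70 = floor(k * phi) = 113

113


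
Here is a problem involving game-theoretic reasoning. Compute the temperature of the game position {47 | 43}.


The game is {47 | 43}, a switch {a | b} with numbers a > b.
Cooling {a | b} by t gives {a - t | b + t}, which stops being hot when a - t = b + t, i.e. at t = (a - b)/2. So the temperature of a switch is (a - b)/2.
Temperature = (Left option - Right option) / 2
= (47 - (43)) / 2
= 4 / 2
= 2

2


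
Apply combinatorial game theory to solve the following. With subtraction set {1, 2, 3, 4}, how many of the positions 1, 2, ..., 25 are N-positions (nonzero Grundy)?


Subtraction set S = {1, 2, 3, 4}, so G(n) = n mod 5.
G(n) = 0 when n is a multiple of 5.
Multiples of 5 in [1, 25]: 5
N-positions (nonzero Grundy) = 25 - 5 = 20

20


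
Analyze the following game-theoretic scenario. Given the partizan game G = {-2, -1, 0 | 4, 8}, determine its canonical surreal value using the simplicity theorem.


Left options: {-2, -1, 0}, max = 0
Right options: {4, 8}, min = 4
All options are numbers and max(Left) < min(Right), so by the simplicity theorem the value is the simplest (earliest-born) number strictly between 0 and 4.
Integers 1 through 3 all lie strictly between 0 and 4.
Among integers, the simplest (lowest birthday = smallest |n|; 0 is born on day 0, +-n on day n) is 1.
No non-integer in the interval can be simpler: if x is a non-integer in the interval, then floor(x) or ceil(x) also lies in the interval (the interval contains an integer), and both are proper prefixes of x's sign expansion, i.e. born earlier. So the game value is 1.
Game value = 1

1


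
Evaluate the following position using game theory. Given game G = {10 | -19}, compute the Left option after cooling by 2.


Original game: {10 | -19} (a switch {a | b} with a > b).
Cooling by t (for t below the temperature (a - b)/2 = 29/2) taxes each move by t: {a | b} cooled by t is {a - t | b + t}.
Cooling amount: t = 2
Cooled Left option: 10 - 2 = 8
Cooled Right option: -19 + 2 = -17
Cooled game: {8 | -17}
Left option = 8

8


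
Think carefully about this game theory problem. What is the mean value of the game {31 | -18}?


Game = {31 | -18}, a switch {a | b} with numbers a > b.
Its thermograph has left wall a - t and right wall b + t, which meet at t = (a - b)/2, where both equal (a + b)/2. So the mast (mean value) is at (a + b)/2.
Mean = (31 + (-18))/2 = 13/2 = 13/2

13/2


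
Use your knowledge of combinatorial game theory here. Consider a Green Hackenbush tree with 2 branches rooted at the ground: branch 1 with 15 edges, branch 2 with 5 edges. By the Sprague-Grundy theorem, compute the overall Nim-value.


The tree has 2 branches from the ground vertex.
In Green Hackenbush, the Nim-value of a simple path of length k is k.
Branch 1: length 15, Nim-value = 15
Branch 2: length 5, Nim-value = 5
Total Nim-value = XOR of all branch values:
0 XOR 15 = 15
15 XOR 5 = 10
Nim-value of the tree = 10

10


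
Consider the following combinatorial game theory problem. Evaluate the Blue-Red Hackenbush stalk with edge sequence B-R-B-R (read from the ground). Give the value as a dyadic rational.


Edges (from ground): B-R-B-R
By Berlekamp's sign-expansion rule, a Blue-Red Hackenbush stalk has the value of the surreal number whose sign sequence is the edge sequence with B -> + and R -> -.
Sign sequence: +-+-
Trace the sign expansion in the surreal number tree, starting from 0:
Edge 1: B (sign +) -> bounds (0, +inf), value = 1
Edge 2: R (sign -) -> bounds (0, 1), value = 1/2
Edge 3: B (sign +) -> bounds (1/2, 1), value = 3/4
Edge 4: R (sign -) -> bounds (1/2, 3/4), value = 5/8
Game value = 5/8

5/8


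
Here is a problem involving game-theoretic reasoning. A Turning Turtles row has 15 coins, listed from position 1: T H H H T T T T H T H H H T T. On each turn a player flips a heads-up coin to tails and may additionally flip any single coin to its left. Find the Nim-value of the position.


Coins: T H H H T T T T H T H H H T T
Key fact: a single head at position k behaves exactly like a Nim heap of size k (turning it to T and optionally flipping a coin at j < k corresponds to moving the heap from k to j, or to 0), and heads combine as a disjunctive sum (two heads at the same place would cancel, matching j XOR j = 0). So the Nim-value is the XOR of the 1-indexed positions of the heads.
Face-up positions (1-indexed): [2, 3, 4, 9, 11, 12, 13]
XOR 0 with 2: 0 XOR 2 = 2
XOR 2 with 3: 2 XOR 3 = 1
XOR 1 with 4: 1 XOR 4 = 5
XOR 5 with 9: 5 XOR 9 = 12
XOR 12 with 11: 12 XOR 11 = 7
XOR 7 with 12: 7 XOR 12 = 11
XOR 11 with 13: 11 XOR 13 = 6
Nim-value = 6

6


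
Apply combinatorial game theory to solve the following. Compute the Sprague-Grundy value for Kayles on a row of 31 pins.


Kayles: a move removes 1 or 2 adjacent pins from a contiguous row.
Removing pins from a row of k leaves two independent rows (a, b) with a + b = k - 1 (one pin) or a + b = k - 2 (two pins); an end removal gives a = 0.
By Sprague-Grundy, G(k) = mex{ G(a) XOR G(b) } over all these splits. G(0) = 0.
G(1): splits (0,0):0^0=0 -> mex({0}) = 1
G(2): splits (0,1):0^1=1 (0,0):0^0=0 -> mex({0, 1}) = 2
G(3): splits (0,2):0^2=2 (1,1):1^1=0 (0,1):0^1=1 -> mex({0, 1, 2}) = 3
G(4): splits (0,3):0^3=3 (1,2):1^2=3 (0,2):0^2=2 (1,1):1^1=0 -> mex({0, 2, 3}) = 1
G(5): splits (0,4):0^1=1 (1,3):1^3=2 (2,2):2^2=0 (0,3):0^3=3 (1,2):1^2=3 -> mex({0, 1, 2, 3}) = 4
G(6) = mex({0, 1, 2, 4}) = 3
G(7) = mex({0, 1, 3, 4, 5}) = 2
G(8) = mex({0, 2, 3, 5, 6}) = 1
G(9) = mex({0, 1, 2, 3, 6, 7}) = 4
G(10) = mex({0, 1, 3, 4, 5, 7}) = 2
G(11) = mex({0, 1, 2, 3, 4, 5}) = 6
G(12) = mex({0, 1, 2, 3, 5, 6, 7}) = 4
G(13) = mex({0, 2, 3, 4, 6, 7}) = 1
G(14) = mex({0, 1, 4, 5, 6, 7}) = 2
G(15) = mex({0, 1, 2, 3, 4, 5, 6}) = 7
G(16) = mex({0, 2, 3, 5, 6, 7}) = 1
G(17) = mex({0, 1, 2, 3, 5, 6, 7}) = 4
G(18) = mex({0, 1, 2, 4, 5, 6}) = 3
G(19) = mex({0, 1, 3, 4, 5, 7}) = 2
G(20) = mex({0, 2, 3, 4, 5, 6, 7}) = 1
G(21) = mex({0, 1, 2, 3, 5, 6, 7}) = 4
G(22) = mex({0, 1, 2, 3, 4, 5, 7}) = 6
G(23) = mex({0, 1, 2, 3, 4, 5, 6}) = 7
G(24) = mex({0, 1, 2, 3, 5, 6, 7}) = 4
G(25) = mex({0, 2, 3, 4, 6, 7}) = 1
G(26) = mex({0, 1, 3, 4, 5, 6, 7}) = 2
G(27) = mex({0, 1, 2, 3, 4, 5, 6, 7}) = 8
G(28) = mex({0, 1, 2, 3, 4, 6, 7, 8}) = 5
G(29) = mex({0, 1, 2, 3, 5, 6, 7, 8, 9}) = 4
G(30) = mex({0, 1, 2, 3, 4, 5, 6, 9, 10}) = 7
G(31) = mex({0, 1, 3, 4, 5, 7, 10, 11}) = 2
Therefore G(31) = 2.

2


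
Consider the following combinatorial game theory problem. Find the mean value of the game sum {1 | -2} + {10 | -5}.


G1 = {1 | -2}, G2 = {10 | -5}
Each is a switch {a | b} with numbers a > b; its mean value is (a + b)/2, and mean value is additive over game sums: m(G1 + G2) = m(G1) + m(G2).
Mean of G1 = (1 + (-2))/2 = -1/2 = -1/2
Mean of G2 = (10 + (-5))/2 = 5/2 = 5/2
Mean of G1 + G2 = -1/2 + 5/2 = 2

2


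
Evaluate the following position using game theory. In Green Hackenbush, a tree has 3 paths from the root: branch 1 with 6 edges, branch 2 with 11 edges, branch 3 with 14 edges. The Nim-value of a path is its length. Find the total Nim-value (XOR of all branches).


The tree has 3 branches from the ground vertex.
In Green Hackenbush, the Nim-value of a simple path of length k is k.
Branch 1: length 6, Nim-value = 6
Branch 2: length 11, Nim-value = 11
Branch 3: length 14, Nim-value = 14
Total Nim-value = XOR of all branch values:
0 XOR 6 = 6
6 XOR 11 = 13
13 XOR 14 = 3
Nim-value of the tree = 3

3


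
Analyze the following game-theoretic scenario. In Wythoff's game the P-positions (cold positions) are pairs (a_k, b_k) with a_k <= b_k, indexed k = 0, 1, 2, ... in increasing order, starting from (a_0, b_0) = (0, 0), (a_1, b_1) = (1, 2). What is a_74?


By Wythoff's theorem, a_k = floor(k * phi) and b_k = floor(k * phi^2) = a_k + k, where phi = (1 + sqrt(5))/2 is the golden ratio.
phi = (1 + sqrt(5))/2 = 1.618034
k = 74
k * phi = 74 * 1.618034 = 119.734515
a_74 = floor(k * phi) = 119

119


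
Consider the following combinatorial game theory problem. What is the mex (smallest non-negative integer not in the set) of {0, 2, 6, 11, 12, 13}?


Set = {0, 2, 6, 11, 12, 13}
0 is in the set.
1 is NOT in the set. This is the mex.
mex = 1

1


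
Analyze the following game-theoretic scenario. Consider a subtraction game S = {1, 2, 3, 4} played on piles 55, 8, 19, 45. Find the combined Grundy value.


Subtraction set: {1, 2, 3, 4}
For this subtraction set, G(n) = n mod 5 (period = max + 1 = 5).
Pile 1 (size 55): G(55) = 55 mod 5 = 0
Pile 2 (size 8): G(8) = 8 mod 5 = 3
Pile 3 (size 19): G(19) = 19 mod 5 = 4
Pile 4 (size 45): G(45) = 45 mod 5 = 0
Total Grundy value = XOR of all: 0 XOR 3 XOR 4 XOR 0 = 7

7


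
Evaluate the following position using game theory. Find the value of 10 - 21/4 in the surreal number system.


x = 10, y = 21/4
Converting to common denominator: 4
x = 40/4, y = 21/4
x - y = 10 - 21/4 = 19/4

19/4


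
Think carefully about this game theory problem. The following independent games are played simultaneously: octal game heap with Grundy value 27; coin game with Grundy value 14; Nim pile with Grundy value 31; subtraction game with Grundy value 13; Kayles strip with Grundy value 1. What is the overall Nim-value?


By the Sprague-Grundy theorem, the Grundy value of a sum of games is the XOR of individual Grundy values.
octal game heap: Grundy value = 27. Running XOR: 0 XOR 27 = 27
coin game: Grundy value = 14. Running XOR: 27 XOR 14 = 21
Nim pile: Grundy value = 31. Running XOR: 21 XOR 31 = 10
subtraction game: Grundy value = 13. Running XOR: 10 XOR 13 = 7
Kayles strip: Grundy value = 1. Running XOR: 7 XOR 1 = 6
The combined Grundy value is 6.

6


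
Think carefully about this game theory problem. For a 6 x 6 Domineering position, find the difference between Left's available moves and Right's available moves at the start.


Board is 6 x 6 (rows x cols).
Left (vertical) placements: (rows-1) * cols = 5 * 6 = 30
Right (horizontal) placements: rows * (cols-1) = 6 * 5 = 30
Advantage = Left - Right = 30 - 30 = 0

0


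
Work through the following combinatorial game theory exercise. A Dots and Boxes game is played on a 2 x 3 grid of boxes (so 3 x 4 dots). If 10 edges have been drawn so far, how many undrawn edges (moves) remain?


Grid: 2 x 3 boxes, i.e. 3 rows and 4 columns of dots.
Horizontal edges: (rows + 1) * cols = 3 * 3 = 9
Vertical edges: rows * (cols + 1) = 2 * 4 = 8
Total edges: 9 + 8 = 17
Edges drawn: 10
Remaining: 17 - 10 = 7

7


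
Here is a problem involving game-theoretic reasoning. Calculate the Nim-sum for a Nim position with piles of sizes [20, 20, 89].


We need the XOR (exclusive or) of all pile sizes.
After XOR-ing pile 1 (size 20): 0 XOR 20 = 20
After XOR-ing pile 2 (size 20): 20 XOR 20 = 0
After XOR-ing pile 3 (size 89): 0 XOR 89 = 89
The Nim-value of this position is 89.

89


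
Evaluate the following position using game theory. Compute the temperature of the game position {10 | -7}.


The game is {10 | -7}, a switch {a | b} with numbers a > b.
Cooling {a | b} by t gives {a - t | b + t}, which stops being hot when a - t = b + t, i.e. at t = (a - b)/2. So the temperature of a switch is (a - b)/2.
Temperature = (Left option - Right option) / 2
= (10 - (-7)) / 2
= 17 / 2
= 17/2

17/2


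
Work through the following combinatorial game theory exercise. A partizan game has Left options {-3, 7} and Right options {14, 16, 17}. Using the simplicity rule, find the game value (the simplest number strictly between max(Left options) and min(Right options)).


Left options: {-3, 7}, max = 7
Right options: {14, 16, 17}, min = 14
All options are numbers and max(Left) < min(Right), so by the simplicity theorem the value is the simplest (earliest-born) number strictly between 7 and 14.
Integers 8 through 13 all lie strictly between 7 and 14.
Among integers, the simplest (lowest birthday = smallest |n|; 0 is born on day 0, +-n on day n) is 8.
No non-integer in the interval can be simpler: if x is a non-integer in the interval, then floor(x) or ceil(x) also lies in the interval (the interval contains an integer), and both are proper prefixes of x's sign expansion, i.e. born earlier. So the game value is 8.
Game value = 8

8


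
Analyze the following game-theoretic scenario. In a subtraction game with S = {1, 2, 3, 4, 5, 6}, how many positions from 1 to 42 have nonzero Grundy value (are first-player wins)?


Subtraction set S = {1, 2, 3, 4, 5, 6}, so G(n) = n mod 7.
G(n) = 0 when n is a multiple of 7.
Multiples of 7 in [1, 42]: 6
N-positions (nonzero Grundy) = 42 - 6 = 36

36


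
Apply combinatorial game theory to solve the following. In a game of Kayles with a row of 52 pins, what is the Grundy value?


Kayles: a move removes 1 or 2 adjacent pins from a contiguous row.
Removing pins from a row of k leaves two independent rows (a, b) with a + b = k - 1 (one pin) or a + b = k - 2 (two pins); an end removal gives a = 0.
By Sprague-Grundy, G(k) = mex{ G(a) XOR G(b) } over all these splits. G(0) = 0.
G(1): splits (0,0):0^0=0 -> mex({0}) = 1
G(2): splits (0,1):0^1=1 (0,0):0^0=0 -> mex({0, 1}) = 2
G(3): splits (0,2):0^2=2 (1,1):1^1=0 (0,1):0^1=1 -> mex({0, 1, 2}) = 3
G(4): splits (0,3):0^3=3 (1,2):1^2=3 (0,2):0^2=2 (1,1):1^1=0 -> mex({0, 2, 3}) = 1
G(5): splits (0,4):0^1=1 (1,3):1^3=2 (2,2):2^2=0 (0,3):0^3=3 (1,2):1^2=3 -> mex({0, 1, 2, 3}) = 4
G(6) = mex({0, 1, 2, 4}) = 3
G(7) = mex({0, 1, 3, 4, 5}) = 2
G(8) = mex({0, 2, 3, 5, 6}) = 1
G(9) = mex({0, 1, 2, 3, 6, 7}) = 4
G(10) = mex({0, 1, 3, 4, 5, 7}) = 2
G(11) = mex({0, 1, 2, 3, 4, 5}) = 6
G(12) = mex({0, 1, 2, 3, 5, 6, 7}) = 4
G(13) = mex({0, 2, 3, 4, 6, 7}) = 1
G(14) = mex({0, 1, 4, 5, 6, 7}) = 2
G(15) = mex({0, 1, 2, 3, 4, 5, 6}) = 7
G(16) = mex({0, 2, 3, 5, 6, 7}) = 1
G(17) = mex({0, 1, 2, 3, 5, 6, 7}) = 4
G(18) = mex({0, 1, 2, 4, 5, 6}) = 3
G(19) = mex({0, 1, 3, 4, 5, 7}) = 2
G(20) = mex({0, 2, 3, 4, 5, 6, 7}) = 1
G(21) = mex({0, 1, 2, 3, 5, 6, 7}) = 4
G(22) = mex({0, 1, 2, 3, 4, 5, 7}) = 6
G(23) = mex({0, 1, 2, 3, 4, 5, 6}) = 7
G(24) = mex({0, 1, 2, 3, 5, 6, 7}) = 4
G(25) = mex({0, 2, 3, 4, 6, 7}) = 1
G(26) = mex({0, 1, 3, 4, 5, 6, 7}) = 2
G(27) = mex({0, 1, 2, 3, 4, 5, 6, 7}) = 8
G(28) = mex({0, 1, 2, 3, 4, 6, 7, 8}) = 5
G(29) = mex({0, 1, 2, 3, 5, 6, 7, 8, 9}) = 4
G(30) = mex({0, 1, 2, 3, 4, 5, 6, 9, 10}) = 7
G(31) = mex({0, 1, 3, 4, 5, 7, 10, 11}) = 2
G(32) = mex({0, 2, 3, 4, 5, 6, 7, 9, 11}) = 1
G(33) = mex({0, 1, 2, 3, 4, 5, 6, 7, 9, 12}) = 8
G(34) = mex({0, 1, 2, 3, 4, 5, 7, 8, 11, 12}) = 6
G(35) = mex({0, 1, 2, 3, 4, 5, 6, 8, 9, 10, 11}) = 7
G(36) = mex({0, 1, 2, 3, 5, 6, 7, 9, 10}) = 4
G(37) = mex({0, 2, 3, 4, 6, 7, 9, 10, 11, 12}) = 1
G(38) = mex({0, 1, 3, 4, 5, 6, 7, 9, 10, 11, 12}) = 2
G(39) = mex({0, 1, 2, 4, 5, 6, 7, 9, 10, 12, 14}) = 3
G(40) = mex({0, 2, 3, 4, 6, 7, 11, 12, 14}) = 1
G(41) = mex({0, 1, 2, 3, 5, 6, 7, 9, 10, 11, 12}) = 4
G(42) = mex({0, 1, 2, 3, 4, 5, 6, 9, 10}) = 7
G(43) = mex({0, 1, 3, 4, 5, 7, 9, 10, 12, 15}) = 2
G(44) = mex({0, 2, 3, 4, 5, 6, 7, 9, 10, 12, 15}) = 1
G(45) = mex({0, 1, 2, 3, 4, 5, 6, 7, 9, 10, 12, 14}) = 8
G(46) = mex({0, 1, 3, 4, 5, 7, 8, 11, 12, 14}) = 2
G(47) = mex({0, 1, 2, 3, 4, 5, 6, 8, 9, 10, 11, 12}) = 7
G(48) = mex({0, 1, 2, 3, 5, 6, 7, 9, 10}) = 4
G(49) = mex({0, 2, 3, 4, 6, 7, 9, 10, 11, 12, 15}) = 1
G(50) = mex({0, 1, 4, 5, 6, 7, 9, 11, 12, 14, 15}) = 2
G(51) = mex({0, 1, 2, 3, 4, 5, 6, 7, 9, 12, 14, 15}) = 8
G(52) = mex({0, 2, 3, 4, 5, 6, 7, 8, 11, 12, 15}) = 1
Therefore G(52) = 1.

1
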